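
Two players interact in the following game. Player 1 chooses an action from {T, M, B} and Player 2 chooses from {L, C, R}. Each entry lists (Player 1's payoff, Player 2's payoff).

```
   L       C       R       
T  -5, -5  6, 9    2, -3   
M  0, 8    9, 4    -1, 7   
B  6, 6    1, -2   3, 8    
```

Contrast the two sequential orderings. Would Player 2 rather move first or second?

If Player 1 leads: Player 2's best replies are T→C, M→L, B→R; Player 1's induced payoffs 6, 0, 3; outcome (T, C), payoffs (6, 9).
If Player 2 leads: Player 1's best replies are L→B, C→M, R→B; Player 2's induced payoffs 6, 4, 8; outcome (B, R), payoffs (3, 8).
Player 2 gets 8 moving first and 9 moving second, so Player 2 prefers to move second.

second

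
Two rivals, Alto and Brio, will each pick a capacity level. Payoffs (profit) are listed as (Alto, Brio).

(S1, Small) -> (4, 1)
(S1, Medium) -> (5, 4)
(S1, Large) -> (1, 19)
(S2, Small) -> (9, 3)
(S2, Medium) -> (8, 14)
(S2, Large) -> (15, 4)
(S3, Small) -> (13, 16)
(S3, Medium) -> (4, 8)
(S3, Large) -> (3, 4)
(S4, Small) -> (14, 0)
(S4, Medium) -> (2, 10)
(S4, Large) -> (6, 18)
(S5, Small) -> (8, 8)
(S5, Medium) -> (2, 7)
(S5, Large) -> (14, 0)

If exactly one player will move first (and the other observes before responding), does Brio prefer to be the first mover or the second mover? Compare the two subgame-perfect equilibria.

second

If Alto leads: Brio's best replies are S1→Large, S2→Medium, S3→Small, S4→Large, S5→Small; Alto's induced payoffs 1, 8, 13, 6, 8; outcome (S3, Small), payoffs (13, 16).
If Brio leads: Alto's best replies are Small→S4, Medium→S2, Large→S2; Brio's induced payoffs 0, 14, 4; outcome (S2, Medium), payoffs (8, 14).
Brio gets 14 moving first and 16 moving second, so Brio prefers to move second.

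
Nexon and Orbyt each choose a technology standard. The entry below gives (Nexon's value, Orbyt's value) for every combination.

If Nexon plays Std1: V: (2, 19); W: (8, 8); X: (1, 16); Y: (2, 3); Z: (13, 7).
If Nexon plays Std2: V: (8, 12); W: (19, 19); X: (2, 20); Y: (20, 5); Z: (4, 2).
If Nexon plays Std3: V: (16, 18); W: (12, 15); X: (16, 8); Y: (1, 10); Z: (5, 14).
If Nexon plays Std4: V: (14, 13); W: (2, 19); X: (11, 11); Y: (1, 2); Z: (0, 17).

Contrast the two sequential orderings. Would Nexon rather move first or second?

second

If Nexon leads: Orbyt's best replies are Std1→V, Std2→X, Std3→V, Std4→W; Nexon's induced payoffs 2, 2, 16, 2; outcome (Std3, V), payoffs (16, 18).
If Orbyt leads: Nexon's best replies are V→Std3, W→Std2, X→Std3, Y→Std2, Z→Std1; Orbyt's induced payoffs 18, 19, 8, 5, 7; outcome (Std2, W), payoffs (19, 19).
Nexon gets 16 moving first and 19 moving second, so Nexon prefers to move second.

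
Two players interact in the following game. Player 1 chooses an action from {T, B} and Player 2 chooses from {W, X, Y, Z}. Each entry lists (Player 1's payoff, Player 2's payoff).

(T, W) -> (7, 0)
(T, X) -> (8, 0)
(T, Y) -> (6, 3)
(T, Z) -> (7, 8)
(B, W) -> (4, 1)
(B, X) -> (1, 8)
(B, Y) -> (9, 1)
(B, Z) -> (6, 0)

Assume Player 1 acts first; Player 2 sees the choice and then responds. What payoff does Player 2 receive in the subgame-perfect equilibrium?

8

Solve by backward induction (Player 1 leads).
- T: BR = Z, leader payoff 7.
- B: BR = X, leader payoff 1.
Maximizing over 7, 1, Player 1 chooses T. Subgame-perfect outcome: (T, Z) with payoffs (7, 8).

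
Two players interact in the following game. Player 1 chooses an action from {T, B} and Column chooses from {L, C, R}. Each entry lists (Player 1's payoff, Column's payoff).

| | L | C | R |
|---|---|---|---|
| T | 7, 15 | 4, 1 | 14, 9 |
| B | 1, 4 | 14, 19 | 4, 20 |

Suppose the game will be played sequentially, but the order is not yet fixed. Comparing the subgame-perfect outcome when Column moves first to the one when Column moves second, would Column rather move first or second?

If Player 1 leads: Column's best replies are T→L, B→R; Player 1's induced payoffs 7, 4; outcome (T, L), payoffs (7, 15).
If Column leads: Player 1's best replies are L→T, C→B, R→T; Column's induced payoffs 15, 19, 9; outcome (B, C), payoffs (14, 19).
Column gets 19 moving first and 15 moving second, so Column prefers to move first.

first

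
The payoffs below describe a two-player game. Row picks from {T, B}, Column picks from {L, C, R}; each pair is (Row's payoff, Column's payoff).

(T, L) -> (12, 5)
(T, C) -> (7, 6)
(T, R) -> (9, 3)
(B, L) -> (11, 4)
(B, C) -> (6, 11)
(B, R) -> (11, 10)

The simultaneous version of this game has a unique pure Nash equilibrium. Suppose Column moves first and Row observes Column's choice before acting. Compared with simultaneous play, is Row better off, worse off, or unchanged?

better off

Backward induction with Column moving first.
- L: Row compares 12, 11 and picks T; Column would get 5.
- C: Row compares 7, 6 and picks T; Column would get 6.
- R: Row compares 9, 11 and picks B; Column would get 10.
Maximizing over 5, 6, 10, Column chooses R. Subgame-perfect outcome: (B, R) with payoffs (11, 10).
Now find the simultaneous Nash equilibrium.
Row's best replies: L→T; C→T; R→B.
Column's best replies: T→C; B→C.
Only (T, C) has each player best-responding; Nash payoffs (7, 6).
Row earns 11 sequentially versus 7 at the Nash outcome: better off.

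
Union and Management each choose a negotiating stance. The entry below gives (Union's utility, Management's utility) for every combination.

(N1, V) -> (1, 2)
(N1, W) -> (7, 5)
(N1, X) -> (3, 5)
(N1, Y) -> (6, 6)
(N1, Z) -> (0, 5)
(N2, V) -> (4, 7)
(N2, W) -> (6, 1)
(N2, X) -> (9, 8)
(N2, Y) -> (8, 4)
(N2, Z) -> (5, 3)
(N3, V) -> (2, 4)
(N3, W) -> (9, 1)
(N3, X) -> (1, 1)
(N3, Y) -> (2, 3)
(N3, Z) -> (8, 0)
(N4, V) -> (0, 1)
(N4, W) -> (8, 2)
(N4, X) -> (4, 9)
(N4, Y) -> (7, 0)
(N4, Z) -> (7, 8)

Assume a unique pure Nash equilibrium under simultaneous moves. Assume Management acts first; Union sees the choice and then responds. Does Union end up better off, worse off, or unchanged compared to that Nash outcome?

unchanged

Backward induction with Management moving first.
- V: BR = N2, leader payoff 7.
- W: BR = N3, leader payoff 1.
- X: BR = N2, leader payoff 8.
- Y: BR = N2, leader payoff 4.
- Z: BR = N3, leader payoff 0.
Maximizing over 7, 1, 8, 4, 0, Management chooses X. Subgame-perfect outcome: (N2, X) with payoffs (9, 8).
For the simultaneous game, intersect best replies.
Union's best replies: V→N2; W→N3; X→N2; Y→N2; Z→N3.
Management's best replies: N1→Y; N2→X; N3→V; N4→X.
Only (N2, X) has each player best-responding; Nash payoffs (9, 8).
Union earns 9 sequentially versus 9 at the Nash outcome: unchanged.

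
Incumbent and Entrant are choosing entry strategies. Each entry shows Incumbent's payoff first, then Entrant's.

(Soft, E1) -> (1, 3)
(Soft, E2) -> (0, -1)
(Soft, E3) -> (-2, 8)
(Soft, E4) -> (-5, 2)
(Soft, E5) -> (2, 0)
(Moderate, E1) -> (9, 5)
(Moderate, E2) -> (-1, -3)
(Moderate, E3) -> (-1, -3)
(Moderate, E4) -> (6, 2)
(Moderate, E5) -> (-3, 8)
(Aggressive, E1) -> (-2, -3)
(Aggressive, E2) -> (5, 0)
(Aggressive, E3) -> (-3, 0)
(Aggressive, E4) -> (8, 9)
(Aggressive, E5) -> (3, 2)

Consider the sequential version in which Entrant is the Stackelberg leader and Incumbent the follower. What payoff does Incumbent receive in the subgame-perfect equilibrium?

8

Work backward from Incumbent's decision.
- E1: Incumbent compares 1, 9, -2 and picks Moderate; Entrant would get 5.
- E2: Incumbent compares 0, -1, 5 and picks Aggressive; Entrant would get 0.
- E3: Incumbent compares -2, -1, -3 and picks Moderate; Entrant would get -3.
- E4: Incumbent compares -5, 6, 8 and picks Aggressive; Entrant would get 9.
- E5: Incumbent compares 2, -3, 3 and picks Aggressive; Entrant would get 2.
Entrant's induced payoffs are 5, 0, -3, 9, 2, so Entrant commits to E4. Subgame-perfect outcome: (Aggressive, E4) with payoffs (8, 9).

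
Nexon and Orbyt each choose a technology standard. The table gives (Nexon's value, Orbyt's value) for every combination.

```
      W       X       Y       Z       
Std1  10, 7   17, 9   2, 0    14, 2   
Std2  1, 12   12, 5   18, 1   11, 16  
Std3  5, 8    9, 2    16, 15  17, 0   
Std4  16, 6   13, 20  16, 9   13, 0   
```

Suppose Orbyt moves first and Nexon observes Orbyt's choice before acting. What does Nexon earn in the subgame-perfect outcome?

Solve by backward induction (Orbyt leads).
- W → Nexon plays Std4 (best of 10, 1, 5, 16); Orbyt gets 6.
- X → Nexon plays Std1 (best of 17, 12, 9, 13); Orbyt gets 9.
- Y → Nexon plays Std2 (best of 2, 18, 16, 16); Orbyt gets 1.
- Z → Nexon plays Std3 (best of 14, 11, 17, 13); Orbyt gets 0.
Orbyt's induced payoffs are 6, 9, 1, 0, so Orbyt commits to X. Subgame-perfect outcome: (Std1, X) with payoffs (17, 9).

17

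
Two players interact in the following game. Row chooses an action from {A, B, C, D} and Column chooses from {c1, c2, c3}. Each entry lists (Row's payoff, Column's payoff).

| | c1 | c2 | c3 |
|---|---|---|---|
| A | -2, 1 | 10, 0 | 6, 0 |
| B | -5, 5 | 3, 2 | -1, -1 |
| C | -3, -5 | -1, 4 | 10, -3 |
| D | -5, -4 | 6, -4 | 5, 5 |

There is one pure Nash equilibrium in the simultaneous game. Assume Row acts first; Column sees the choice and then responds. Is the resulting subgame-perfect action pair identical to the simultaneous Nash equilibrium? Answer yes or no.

Column best-responds to each possible Row move:
- A: Column compares 1, 0, 0 and picks c1; Row would get -2.
- B: Column compares 5, 2, -1 and picks c1; Row would get -5.
- C: Column compares -5, 4, -3 and picks c2; Row would get -1.
- D: Column compares -4, -4, 5 and picks c3; Row would get 5.
Row's induced payoffs are -2, -5, -1, 5, so Row commits to D. Subgame-perfect outcome: (D, c3) with payoffs (5, 5).
For the simultaneous game, intersect best replies.
Row's best replies: c1→A; c2→A; c3→C.
Column's best replies: A→c1; B→c1; C→c2; D→c3.
The unique mutual best reply is (A, c1), giving (-2, 1).
Sequential outcome (D, c3) differs from the Nash profile (A, c1).

no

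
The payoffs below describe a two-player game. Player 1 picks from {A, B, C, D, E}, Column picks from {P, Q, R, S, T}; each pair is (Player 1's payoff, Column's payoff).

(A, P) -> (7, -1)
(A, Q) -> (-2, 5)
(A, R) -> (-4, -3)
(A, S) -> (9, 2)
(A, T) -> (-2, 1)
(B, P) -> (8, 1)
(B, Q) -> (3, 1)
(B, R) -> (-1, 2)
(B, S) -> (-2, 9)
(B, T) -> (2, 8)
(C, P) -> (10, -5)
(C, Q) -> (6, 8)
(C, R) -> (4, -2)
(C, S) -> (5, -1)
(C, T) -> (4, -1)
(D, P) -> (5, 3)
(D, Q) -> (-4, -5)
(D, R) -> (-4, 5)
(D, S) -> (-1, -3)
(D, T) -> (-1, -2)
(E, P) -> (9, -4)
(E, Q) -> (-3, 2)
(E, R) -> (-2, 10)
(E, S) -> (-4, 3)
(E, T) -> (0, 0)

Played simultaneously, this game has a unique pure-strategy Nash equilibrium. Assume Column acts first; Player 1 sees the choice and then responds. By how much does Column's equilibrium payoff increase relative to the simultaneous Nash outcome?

Player 1 best-responds to each possible Column move:
- P: Player 1 compares 7, 8, 10, 5, 9 and picks C; Column would get -5.
- Q: Player 1 compares -2, 3, 6, -4, -3 and picks C; Column would get 8.
- R: Player 1 compares -4, -1, 4, -4, -2 and picks C; Column would get -2.
- S: Player 1 compares 9, -2, 5, -1, -4 and picks A; Column would get 2.
- T: Player 1 compares -2, 2, 4, -1, 0 and picks C; Column would get -1.
Maximizing over -5, 8, -2, 2, -1, Column chooses Q. Subgame-perfect outcome: (C, Q) with payoffs (6, 8).
Under simultaneous play:
Player 1's best replies: P→C; Q→C; R→C; S→A; T→C.
Column's best replies: A→Q; B→S; C→Q; D→R; E→R.
Only (C, Q) has each player best-responding; Nash payoffs (6, 8).
Column's commitment gain: 8 − 8 = 0.

0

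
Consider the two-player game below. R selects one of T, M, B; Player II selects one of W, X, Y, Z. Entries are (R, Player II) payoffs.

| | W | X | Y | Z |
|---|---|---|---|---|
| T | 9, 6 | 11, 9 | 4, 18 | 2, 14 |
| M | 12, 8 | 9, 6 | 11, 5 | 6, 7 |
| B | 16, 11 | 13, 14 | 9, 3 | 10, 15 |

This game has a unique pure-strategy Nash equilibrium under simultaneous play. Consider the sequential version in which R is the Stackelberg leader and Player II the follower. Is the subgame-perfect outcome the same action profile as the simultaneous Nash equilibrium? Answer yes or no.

no

Work backward from Player II's decision.
- T: Player II compares 6, 9, 18, 14 and picks Y; R would get 4.
- M: Player II compares 8, 6, 5, 7 and picks W; R would get 12.
- B: Player II compares 11, 14, 3, 15 and picks Z; R would get 10.
R's induced payoffs are 4, 12, 10, so R commits to M. Subgame-perfect outcome: (M, W) with payoffs (12, 8).
For the simultaneous game, intersect best replies.
R's best replies: W→B; X→B; Y→M; Z→B.
Player II's best replies: T→Y; M→W; B→Z.
Only (B, Z) has each player best-responding; Nash payoffs (10, 15).
Sequential outcome (M, W) differs from the Nash profile (B, Z).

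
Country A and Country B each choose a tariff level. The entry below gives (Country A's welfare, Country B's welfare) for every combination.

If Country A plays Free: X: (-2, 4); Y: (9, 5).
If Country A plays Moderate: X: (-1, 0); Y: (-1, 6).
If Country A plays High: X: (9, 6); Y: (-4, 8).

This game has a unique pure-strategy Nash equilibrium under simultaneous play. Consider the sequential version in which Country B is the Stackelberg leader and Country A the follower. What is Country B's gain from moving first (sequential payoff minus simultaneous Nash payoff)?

1

Work backward from Country A's decision.
- X: BR = High, leader payoff 6.
- Y: BR = Free, leader payoff 5.
Country B's induced payoffs are 6, 5, so Country B commits to X. Subgame-perfect outcome: (High, X) with payoffs (9, 6).
Now find the simultaneous Nash equilibrium.
Country A's best replies: X→High; Y→Free.
Country B's best replies: Free→Y; Moderate→Y; High→Y.
The unique mutual best reply is (Free, Y), giving (9, 5).
Country B's commitment gain: 6 − 5 = 1.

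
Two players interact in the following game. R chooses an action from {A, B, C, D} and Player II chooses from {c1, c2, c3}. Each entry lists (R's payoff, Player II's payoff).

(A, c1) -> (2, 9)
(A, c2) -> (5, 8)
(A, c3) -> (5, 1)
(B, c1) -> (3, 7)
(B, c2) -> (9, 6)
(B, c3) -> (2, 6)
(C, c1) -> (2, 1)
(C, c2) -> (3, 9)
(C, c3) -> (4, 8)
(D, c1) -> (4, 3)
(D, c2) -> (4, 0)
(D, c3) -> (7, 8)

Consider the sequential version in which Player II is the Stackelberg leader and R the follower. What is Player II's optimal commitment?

R best-responds to each possible Player II move:
- c1: BR = D, leader payoff 3.
- c2: BR = B, leader payoff 6.
- c3: BR = D, leader payoff 8.
Maximizing over 3, 6, 8, Player II chooses c3. Subgame-perfect outcome: (D, c3) with payoffs (7, 8).

c3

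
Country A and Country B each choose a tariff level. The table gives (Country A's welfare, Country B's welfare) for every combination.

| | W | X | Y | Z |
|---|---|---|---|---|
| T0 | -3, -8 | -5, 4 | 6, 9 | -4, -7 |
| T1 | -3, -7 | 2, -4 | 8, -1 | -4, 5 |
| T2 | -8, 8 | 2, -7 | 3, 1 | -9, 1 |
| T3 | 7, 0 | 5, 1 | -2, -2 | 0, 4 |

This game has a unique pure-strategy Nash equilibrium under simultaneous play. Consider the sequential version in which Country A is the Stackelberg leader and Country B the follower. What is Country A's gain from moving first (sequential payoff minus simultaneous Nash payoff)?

Solve by backward induction (Country A leads).
- T0: Country B compares -8, 4, 9, -7 and picks Y; Country A would get 6.
- T1: Country B compares -7, -4, -1, 5 and picks Z; Country A would get -4.
- T2: Country B compares 8, -7, 1, 1 and picks W; Country A would get -8.
- T3: Country B compares 0, 1, -2, 4 and picks Z; Country A would get 0.
Country A's induced payoffs are 6, -4, -8, 0, so Country A commits to T0. Subgame-perfect outcome: (T0, Y) with payoffs (6, 9).
Now find the simultaneous Nash equilibrium.
Country A's best replies: W→T3; X→T3; Y→T1; Z→T3.
Country B's best replies: T0→Y; T1→Z; T2→W; T3→Z.
Only (T3, Z) has each player best-responding; Nash payoffs (0, 4).
Country A's commitment gain: 6 − 0 = 6.

6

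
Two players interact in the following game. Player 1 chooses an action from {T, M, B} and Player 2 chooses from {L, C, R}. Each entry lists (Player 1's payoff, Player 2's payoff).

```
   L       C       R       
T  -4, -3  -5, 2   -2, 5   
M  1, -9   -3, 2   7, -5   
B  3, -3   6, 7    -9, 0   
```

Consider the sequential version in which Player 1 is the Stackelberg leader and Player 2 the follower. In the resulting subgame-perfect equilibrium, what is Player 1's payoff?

6

Work backward from Player 2's decision.
- T: BR = R, leader payoff -2.
- M: BR = C, leader payoff -3.
- B: BR = C, leader payoff 6.
Among -2, -3, 6, the best is 6 at B. Subgame-perfect outcome: (B, C) with payoffs (6, 7).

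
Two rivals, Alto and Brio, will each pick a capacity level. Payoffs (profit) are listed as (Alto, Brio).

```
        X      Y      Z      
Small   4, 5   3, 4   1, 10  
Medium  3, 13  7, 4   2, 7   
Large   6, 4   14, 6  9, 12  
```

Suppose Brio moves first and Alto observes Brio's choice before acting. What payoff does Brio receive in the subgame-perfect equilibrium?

Work backward from Alto's decision.
- X: Alto compares 4, 3, 6 and picks Large; Brio would get 4.
- Y: Alto compares 3, 7, 14 and picks Large; Brio would get 6.
- Z: Alto compares 1, 2, 9 and picks Large; Brio would get 12.
Brio's induced payoffs are 4, 6, 12, so Brio commits to Z. Subgame-perfect outcome: (Large, Z) with payoffs (9, 12).

12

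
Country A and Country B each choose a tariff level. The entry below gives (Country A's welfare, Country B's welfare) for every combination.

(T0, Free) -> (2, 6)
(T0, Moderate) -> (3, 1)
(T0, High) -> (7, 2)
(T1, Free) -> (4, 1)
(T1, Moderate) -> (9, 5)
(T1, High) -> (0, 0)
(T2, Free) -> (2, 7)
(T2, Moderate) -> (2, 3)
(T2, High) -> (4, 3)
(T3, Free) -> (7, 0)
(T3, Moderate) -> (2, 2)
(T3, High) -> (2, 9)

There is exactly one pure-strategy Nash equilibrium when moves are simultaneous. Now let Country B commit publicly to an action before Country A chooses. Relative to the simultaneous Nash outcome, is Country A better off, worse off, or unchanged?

unchanged

Work backward from Country A's decision.
- Free: Country A compares 2, 4, 2, 7 and picks T3; Country B would get 0.
- Moderate: Country A compares 3, 9, 2, 2 and picks T1; Country B would get 5.
- High: Country A compares 7, 0, 4, 2 and picks T0; Country B would get 2.
Country B's induced payoffs are 0, 5, 2, so Country B commits to Moderate. Subgame-perfect outcome: (T1, Moderate) with payoffs (9, 5).
Under simultaneous play:
Country A's best replies: Free→T3; Moderate→T1; High→T0.
Country B's best replies: T0→Free; T1→Moderate; T2→Free; T3→High.
Only (T1, Moderate) has each player best-responding; Nash payoffs (9, 5).
Country A earns 9 sequentially versus 9 at the Nash outcome: unchanged.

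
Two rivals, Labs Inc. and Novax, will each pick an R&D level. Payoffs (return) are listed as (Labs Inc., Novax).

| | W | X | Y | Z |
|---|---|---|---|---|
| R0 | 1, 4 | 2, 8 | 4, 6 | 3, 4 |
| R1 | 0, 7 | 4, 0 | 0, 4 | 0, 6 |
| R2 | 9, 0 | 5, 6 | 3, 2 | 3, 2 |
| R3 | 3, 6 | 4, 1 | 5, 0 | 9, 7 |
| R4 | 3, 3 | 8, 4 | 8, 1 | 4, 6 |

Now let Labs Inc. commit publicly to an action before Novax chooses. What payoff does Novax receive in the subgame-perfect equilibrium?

7

Backward induction with Labs Inc. moving first.
- R0: Novax compares 4, 8, 6, 4 and picks X; Labs Inc. would get 2.
- R1: Novax compares 7, 0, 4, 6 and picks W; Labs Inc. would get 0.
- R2: Novax compares 0, 6, 2, 2 and picks X; Labs Inc. would get 5.
- R3: Novax compares 6, 1, 0, 7 and picks Z; Labs Inc. would get 9.
- R4: Novax compares 3, 4, 1, 6 and picks Z; Labs Inc. would get 4.
Among 2, 0, 5, 9, 4, the best is 9 at R3. Subgame-perfect outcome: (R3, Z) with payoffs (9, 7).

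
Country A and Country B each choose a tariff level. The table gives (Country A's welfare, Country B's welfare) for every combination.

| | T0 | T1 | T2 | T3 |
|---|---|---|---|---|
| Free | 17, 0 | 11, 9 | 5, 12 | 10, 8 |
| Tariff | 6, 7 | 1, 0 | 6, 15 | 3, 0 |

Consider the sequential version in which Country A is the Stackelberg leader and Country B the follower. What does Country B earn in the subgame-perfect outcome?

15

Backward induction with Country A moving first.
- Free → Country B plays T2 (best of 0, 9, 12, 8); Country A gets 5.
- Tariff → Country B plays T2 (best of 7, 0, 15, 0); Country A gets 6.
Country A's induced payoffs are 5, 6, so Country A commits to Tariff. Subgame-perfect outcome: (Tariff, T2) with payoffs (6, 15).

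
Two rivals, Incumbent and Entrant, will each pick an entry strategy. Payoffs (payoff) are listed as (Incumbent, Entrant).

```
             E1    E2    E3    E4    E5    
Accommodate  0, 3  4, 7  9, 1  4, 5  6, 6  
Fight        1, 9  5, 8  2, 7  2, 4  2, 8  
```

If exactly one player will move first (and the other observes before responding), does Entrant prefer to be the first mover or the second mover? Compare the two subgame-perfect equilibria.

If Incumbent leads: Entrant's best replies are Accommodate→E2, Fight→E1; Incumbent's induced payoffs 4, 1; outcome (Accommodate, E2), payoffs (4, 7).
If Entrant leads: Incumbent's best replies are E1→Fight, E2→Fight, E3→Accommodate, E4→Accommodate, E5→Accommodate; Entrant's induced payoffs 9, 8, 1, 5, 6; outcome (Fight, E1), payoffs (1, 9).
Entrant gets 9 moving first and 7 moving second, so Entrant prefers to move first.

first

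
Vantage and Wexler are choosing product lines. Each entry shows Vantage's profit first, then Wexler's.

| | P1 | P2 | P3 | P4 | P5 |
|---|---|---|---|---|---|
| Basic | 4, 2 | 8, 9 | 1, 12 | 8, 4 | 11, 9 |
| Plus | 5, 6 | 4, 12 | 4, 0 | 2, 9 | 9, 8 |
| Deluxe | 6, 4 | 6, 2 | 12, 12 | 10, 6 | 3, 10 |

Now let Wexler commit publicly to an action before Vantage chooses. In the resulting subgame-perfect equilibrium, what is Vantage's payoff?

Backward induction with Wexler moving first.
- P1: BR = Deluxe, leader payoff 4.
- P2: BR = Basic, leader payoff 9.
- P3: BR = Deluxe, leader payoff 12.
- P4: BR = Deluxe, leader payoff 6.
- P5: BR = Basic, leader payoff 9.
Among 4, 9, 12, 6, 9, the best is 12 at P3. Subgame-perfect outcome: (Deluxe, P3) with payoffs (12, 12).

12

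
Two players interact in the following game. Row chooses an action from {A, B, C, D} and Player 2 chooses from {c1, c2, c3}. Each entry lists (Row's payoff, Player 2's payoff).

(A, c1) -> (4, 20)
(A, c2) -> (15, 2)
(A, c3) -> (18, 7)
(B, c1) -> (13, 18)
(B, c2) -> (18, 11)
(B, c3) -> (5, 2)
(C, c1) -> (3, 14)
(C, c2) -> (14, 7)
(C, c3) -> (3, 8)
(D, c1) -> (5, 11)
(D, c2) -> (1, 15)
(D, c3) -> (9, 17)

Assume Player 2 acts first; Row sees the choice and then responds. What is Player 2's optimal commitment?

Solve by backward induction (Player 2 leads).
- c1 → Row plays B (best of 4, 13, 3, 5); Player 2 gets 18.
- c2 → Row plays B (best of 15, 18, 14, 1); Player 2 gets 11.
- c3 → Row plays A (best of 18, 5, 3, 9); Player 2 gets 7.
Maximizing over 18, 11, 7, Player 2 chooses c1. Subgame-perfect outcome: (B, c1) with payoffs (13, 18).

c1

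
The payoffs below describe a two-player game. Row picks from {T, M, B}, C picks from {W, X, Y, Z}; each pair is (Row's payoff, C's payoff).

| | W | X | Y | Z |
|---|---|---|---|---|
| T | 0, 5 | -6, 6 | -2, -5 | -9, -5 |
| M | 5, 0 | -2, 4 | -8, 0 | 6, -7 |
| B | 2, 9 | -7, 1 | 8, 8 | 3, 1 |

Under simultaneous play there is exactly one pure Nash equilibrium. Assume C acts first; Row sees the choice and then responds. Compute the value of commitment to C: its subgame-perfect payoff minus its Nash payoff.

Solve by backward induction (C leads).
- W → Row plays M (best of 0, 5, 2); C gets 0.
- X → Row plays M (best of -6, -2, -7); C gets 4.
- Y → Row plays B (best of -2, -8, 8); C gets 8.
- Z → Row plays M (best of -9, 6, 3); C gets -7.
Among 0, 4, 8, -7, the best is 8 at Y. Subgame-perfect outcome: (B, Y) with payoffs (8, 8).
Under simultaneous play:
Row's best replies: W→M; X→M; Y→B; Z→M.
C's best replies: T→X; M→X; B→W.
The unique mutual best reply is (M, X), giving (-2, 4).
C's commitment gain: 8 − 4 = 4.

4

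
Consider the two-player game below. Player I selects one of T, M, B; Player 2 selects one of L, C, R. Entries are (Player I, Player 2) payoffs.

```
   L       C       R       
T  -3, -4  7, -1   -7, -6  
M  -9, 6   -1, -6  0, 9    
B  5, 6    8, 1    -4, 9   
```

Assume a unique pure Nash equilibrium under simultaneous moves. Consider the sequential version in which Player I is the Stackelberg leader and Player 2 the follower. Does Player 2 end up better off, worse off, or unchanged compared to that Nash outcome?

worse off

Player 2 best-responds to each possible Player I move:
- T: Player 2 compares -4, -1, -6 and picks C; Player I would get 7.
- M: Player 2 compares 6, -6, 9 and picks R; Player I would get 0.
- B: Player 2 compares 6, 1, 9 and picks R; Player I would get -4.
Maximizing over 7, 0, -4, Player I chooses T. Subgame-perfect outcome: (T, C) with payoffs (7, -1).
Now find the simultaneous Nash equilibrium.
Player I's best replies: L→B; C→B; R→M.
Player 2's best replies: T→C; M→R; B→R.
The unique mutual best reply is (M, R), giving (0, 9).
Player 2 earns -1 sequentially versus 9 at the Nash outcome: worse off.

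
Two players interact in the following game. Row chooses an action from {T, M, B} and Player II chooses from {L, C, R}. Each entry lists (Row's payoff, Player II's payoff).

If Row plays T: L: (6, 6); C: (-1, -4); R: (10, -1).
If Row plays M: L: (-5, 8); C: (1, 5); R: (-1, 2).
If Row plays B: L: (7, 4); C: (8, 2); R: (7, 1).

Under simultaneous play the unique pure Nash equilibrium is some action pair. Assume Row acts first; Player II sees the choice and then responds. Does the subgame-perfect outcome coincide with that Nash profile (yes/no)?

Work backward from Player II's decision.
- T → Player II plays L (best of 6, -4, -1); Row gets 6.
- M → Player II plays L (best of 8, 5, 2); Row gets -5.
- B → Player II plays L (best of 4, 2, 1); Row gets 7.
Among 6, -5, 7, the best is 7 at B. Subgame-perfect outcome: (B, L) with payoffs (7, 4).
Now find the simultaneous Nash equilibrium.
Row's best replies: L→B; C→B; R→T.
Player II's best replies: T→L; M→L; B→L.
Only (B, L) has each player best-responding; Nash payoffs (7, 4).
Sequential outcome (B, L) coincides with the Nash profile (B, L).

yes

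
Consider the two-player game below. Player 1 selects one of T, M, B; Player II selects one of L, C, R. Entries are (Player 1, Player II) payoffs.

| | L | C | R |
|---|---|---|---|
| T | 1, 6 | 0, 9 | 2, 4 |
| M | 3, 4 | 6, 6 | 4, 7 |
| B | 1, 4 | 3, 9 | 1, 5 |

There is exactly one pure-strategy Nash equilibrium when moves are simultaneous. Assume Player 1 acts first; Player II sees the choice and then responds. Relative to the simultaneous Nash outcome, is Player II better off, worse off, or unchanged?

unchanged

Backward induction with Player 1 moving first.
- T → Player II plays C (best of 6, 9, 4); Player 1 gets 0.
- M → Player II plays R (best of 4, 6, 7); Player 1 gets 4.
- B → Player II plays C (best of 4, 9, 5); Player 1 gets 3.
Maximizing over 0, 4, 3, Player 1 chooses M. Subgame-perfect outcome: (M, R) with payoffs (4, 7).
Now find the simultaneous Nash equilibrium.
Player 1's best replies: L→M; C→M; R→M.
Player II's best replies: T→C; M→R; B→C.
Only (M, R) has each player best-responding; Nash payoffs (4, 7).
Player II earns 7 sequentially versus 7 at the Nash outcome: unchanged.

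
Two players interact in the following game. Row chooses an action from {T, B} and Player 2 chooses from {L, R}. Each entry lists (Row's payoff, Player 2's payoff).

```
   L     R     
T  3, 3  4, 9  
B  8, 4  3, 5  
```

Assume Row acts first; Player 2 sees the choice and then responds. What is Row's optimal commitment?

Player 2 best-responds to each possible Row move:
- T: Player 2 compares 3, 9 and picks R; Row would get 4.
- B: Player 2 compares 4, 5 and picks R; Row would get 3.
Row's induced payoffs are 4, 3, so Row commits to T. Subgame-perfect outcome: (T, R) with payoffs (4, 9).

T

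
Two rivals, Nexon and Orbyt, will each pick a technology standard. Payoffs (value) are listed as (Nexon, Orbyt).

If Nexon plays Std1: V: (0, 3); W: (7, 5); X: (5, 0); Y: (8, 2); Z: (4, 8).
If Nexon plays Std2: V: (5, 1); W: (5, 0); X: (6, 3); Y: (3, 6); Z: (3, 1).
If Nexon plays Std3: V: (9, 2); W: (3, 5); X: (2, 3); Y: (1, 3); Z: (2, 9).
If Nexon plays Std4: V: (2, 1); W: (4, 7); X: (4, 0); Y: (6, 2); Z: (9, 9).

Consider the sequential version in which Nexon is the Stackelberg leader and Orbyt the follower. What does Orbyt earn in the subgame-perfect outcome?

Backward induction with Nexon moving first.
- Std1 → Orbyt plays Z (best of 3, 5, 0, 2, 8); Nexon gets 4.
- Std2 → Orbyt plays Y (best of 1, 0, 3, 6, 1); Nexon gets 3.
- Std3 → Orbyt plays Z (best of 2, 5, 3, 3, 9); Nexon gets 2.
- Std4 → Orbyt plays Z (best of 1, 7, 0, 2, 9); Nexon gets 9.
Nexon's induced payoffs are 4, 3, 2, 9, so Nexon commits to Std4. Subgame-perfect outcome: (Std4, Z) with payoffs (9, 9).

9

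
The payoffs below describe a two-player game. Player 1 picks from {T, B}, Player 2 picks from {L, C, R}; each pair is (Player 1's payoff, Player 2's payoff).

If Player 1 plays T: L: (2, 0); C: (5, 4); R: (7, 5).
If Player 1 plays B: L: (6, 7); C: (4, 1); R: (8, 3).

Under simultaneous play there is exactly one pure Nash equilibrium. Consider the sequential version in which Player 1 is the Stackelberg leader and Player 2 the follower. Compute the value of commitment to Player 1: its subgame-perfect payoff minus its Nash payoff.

1

Backward induction with Player 1 moving first.
- T: BR = R, leader payoff 7.
- B: BR = L, leader payoff 6.
Among 7, 6, the best is 7 at T. Subgame-perfect outcome: (T, R) with payoffs (7, 5).
For the simultaneous game, intersect best replies.
Player 1's best replies: L→B; C→T; R→B.
Player 2's best replies: T→R; B→L.
Only (B, L) has each player best-responding; Nash payoffs (6, 7).
Player 1's commitment gain: 7 − 6 = 1.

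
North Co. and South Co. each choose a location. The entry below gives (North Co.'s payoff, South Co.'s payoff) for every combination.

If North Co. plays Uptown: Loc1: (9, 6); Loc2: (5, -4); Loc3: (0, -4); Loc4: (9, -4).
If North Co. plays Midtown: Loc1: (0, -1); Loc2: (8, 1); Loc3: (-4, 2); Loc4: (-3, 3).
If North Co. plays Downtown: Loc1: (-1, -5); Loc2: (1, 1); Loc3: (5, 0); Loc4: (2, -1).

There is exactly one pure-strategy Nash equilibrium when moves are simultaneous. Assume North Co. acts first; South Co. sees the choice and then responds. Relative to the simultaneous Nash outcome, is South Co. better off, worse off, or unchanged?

Solve by backward induction (North Co. leads).
- Uptown: BR = Loc1, leader payoff 9.
- Midtown: BR = Loc4, leader payoff -3.
- Downtown: BR = Loc2, leader payoff 1.
Maximizing over 9, -3, 1, North Co. chooses Uptown. Subgame-perfect outcome: (Uptown, Loc1) with payoffs (9, 6).
Under simultaneous play:
North Co.'s best replies: Loc1→Uptown; Loc2→Midtown; Loc3→Downtown; Loc4→Uptown.
South Co.'s best replies: Uptown→Loc1; Midtown→Loc4; Downtown→Loc2.
Only (Uptown, Loc1) has each player best-responding; Nash payoffs (9, 6).
South Co. earns 6 sequentially versus 6 at the Nash outcome: unchanged.

unchanged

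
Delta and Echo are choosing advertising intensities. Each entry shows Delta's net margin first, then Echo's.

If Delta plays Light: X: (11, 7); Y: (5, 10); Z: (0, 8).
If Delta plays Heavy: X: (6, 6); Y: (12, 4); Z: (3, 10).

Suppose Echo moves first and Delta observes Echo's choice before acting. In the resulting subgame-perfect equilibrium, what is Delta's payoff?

Work backward from Delta's decision.
- X: BR = Light, leader payoff 7.
- Y: BR = Heavy, leader payoff 4.
- Z: BR = Heavy, leader payoff 10.
Maximizing over 7, 4, 10, Echo chooses Z. Subgame-perfect outcome: (Heavy, Z) with payoffs (3, 10).

3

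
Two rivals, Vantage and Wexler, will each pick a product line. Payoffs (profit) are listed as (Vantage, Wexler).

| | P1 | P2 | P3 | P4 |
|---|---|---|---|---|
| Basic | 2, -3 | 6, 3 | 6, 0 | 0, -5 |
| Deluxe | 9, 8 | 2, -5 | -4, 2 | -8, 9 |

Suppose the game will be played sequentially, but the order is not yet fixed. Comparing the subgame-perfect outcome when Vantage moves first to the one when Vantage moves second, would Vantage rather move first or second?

If Vantage leads: Wexler's best replies are Basic→P2, Deluxe→P4; Vantage's induced payoffs 6, -8; outcome (Basic, P2), payoffs (6, 3).
If Wexler leads: Vantage's best replies are P1→Deluxe, P2→Basic, P3→Basic, P4→Basic; Wexler's induced payoffs 8, 3, 0, -5; outcome (Deluxe, P1), payoffs (9, 8).
Vantage gets 6 moving first and 9 moving second, so Vantage prefers to move second.

second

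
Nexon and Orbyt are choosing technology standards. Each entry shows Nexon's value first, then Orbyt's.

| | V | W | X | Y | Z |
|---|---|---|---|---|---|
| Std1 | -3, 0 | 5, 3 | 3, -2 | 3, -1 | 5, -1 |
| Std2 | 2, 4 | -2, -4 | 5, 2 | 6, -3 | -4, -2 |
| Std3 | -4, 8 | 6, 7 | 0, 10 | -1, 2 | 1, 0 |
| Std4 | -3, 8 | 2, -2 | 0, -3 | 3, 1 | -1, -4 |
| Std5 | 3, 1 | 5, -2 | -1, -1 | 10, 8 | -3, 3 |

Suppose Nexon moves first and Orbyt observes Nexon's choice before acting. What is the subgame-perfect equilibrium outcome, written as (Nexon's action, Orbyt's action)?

Solve by backward induction (Nexon leads).
- Std1: BR = W, leader payoff 5.
- Std2: BR = V, leader payoff 2.
- Std3: BR = X, leader payoff 0.
- Std4: BR = V, leader payoff -3.
- Std5: BR = Y, leader payoff 10.
Maximizing over 5, 2, 0, -3, 10, Nexon chooses Std5. Subgame-perfect outcome: (Std5, Y) with payoffs (10, 8).

(Std5, Y)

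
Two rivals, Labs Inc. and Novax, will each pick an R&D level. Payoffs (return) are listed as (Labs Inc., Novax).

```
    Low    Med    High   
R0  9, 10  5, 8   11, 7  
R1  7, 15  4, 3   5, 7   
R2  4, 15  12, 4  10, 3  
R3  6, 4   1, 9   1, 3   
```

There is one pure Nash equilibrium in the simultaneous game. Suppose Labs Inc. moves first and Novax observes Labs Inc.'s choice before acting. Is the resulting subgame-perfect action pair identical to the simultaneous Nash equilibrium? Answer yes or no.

Solve by backward induction (Labs Inc. leads).
- R0: Novax compares 10, 8, 7 and picks Low; Labs Inc. would get 9.
- R1: Novax compares 15, 3, 7 and picks Low; Labs Inc. would get 7.
- R2: Novax compares 15, 4, 3 and picks Low; Labs Inc. would get 4.
- R3: Novax compares 4, 9, 3 and picks Med; Labs Inc. would get 1.
Maximizing over 9, 7, 4, 1, Labs Inc. chooses R0. Subgame-perfect outcome: (R0, Low) with payoffs (9, 10).
For the simultaneous game, intersect best replies.
Labs Inc.'s best replies: Low→R0; Med→R2; High→R0.
Novax's best replies: R0→Low; R1→Low; R2→Low; R3→Med.
The unique mutual best reply is (R0, Low), giving (9, 10).
Sequential outcome (R0, Low) coincides with the Nash profile (R0, Low).

yes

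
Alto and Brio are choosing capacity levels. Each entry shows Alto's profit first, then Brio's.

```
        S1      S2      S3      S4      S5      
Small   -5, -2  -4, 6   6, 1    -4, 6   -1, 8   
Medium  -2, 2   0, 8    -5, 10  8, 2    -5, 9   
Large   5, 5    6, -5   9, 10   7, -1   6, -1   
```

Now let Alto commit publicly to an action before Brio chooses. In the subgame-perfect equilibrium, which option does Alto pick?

Large

Brio best-responds to each possible Alto move:
- Small: BR = S5, leader payoff -1.
- Medium: BR = S3, leader payoff -5.
- Large: BR = S3, leader payoff 9.
Maximizing over -1, -5, 9, Alto chooses Large. Subgame-perfect outcome: (Large, S3) with payoffs (9, 10).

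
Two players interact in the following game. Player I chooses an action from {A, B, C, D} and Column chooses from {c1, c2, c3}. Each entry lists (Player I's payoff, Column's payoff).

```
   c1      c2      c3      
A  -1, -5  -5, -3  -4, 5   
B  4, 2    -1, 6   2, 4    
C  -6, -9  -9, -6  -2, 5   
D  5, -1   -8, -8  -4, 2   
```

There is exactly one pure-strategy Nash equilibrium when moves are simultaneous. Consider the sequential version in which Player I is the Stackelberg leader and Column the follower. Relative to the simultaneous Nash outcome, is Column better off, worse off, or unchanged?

Work backward from Column's decision.
- A: Column compares -5, -3, 5 and picks c3; Player I would get -4.
- B: Column compares 2, 6, 4 and picks c2; Player I would get -1.
- C: Column compares -9, -6, 5 and picks c3; Player I would get -2.
- D: Column compares -1, -8, 2 and picks c3; Player I would get -4.
Player I's induced payoffs are -4, -1, -2, -4, so Player I commits to B. Subgame-perfect outcome: (B, c2) with payoffs (-1, 6).
For the simultaneous game, intersect best replies.
Player I's best replies: c1→D; c2→B; c3→B.
Column's best replies: A→c3; B→c2; C→c3; D→c3.
The unique mutual best reply is (B, c2), giving (-1, 6).
Column earns 6 sequentially versus 6 at the Nash outcome: unchanged.

unchanged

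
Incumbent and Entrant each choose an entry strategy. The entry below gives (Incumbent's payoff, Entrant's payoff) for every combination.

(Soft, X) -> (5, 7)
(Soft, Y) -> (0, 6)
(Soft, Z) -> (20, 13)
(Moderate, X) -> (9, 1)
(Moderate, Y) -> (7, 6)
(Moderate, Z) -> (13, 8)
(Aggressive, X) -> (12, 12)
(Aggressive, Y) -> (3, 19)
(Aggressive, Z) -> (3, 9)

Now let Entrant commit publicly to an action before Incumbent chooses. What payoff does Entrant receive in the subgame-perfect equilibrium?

Work backward from Incumbent's decision.
- X → Incumbent plays Aggressive (best of 5, 9, 12); Entrant gets 12.
- Y → Incumbent plays Moderate (best of 0, 7, 3); Entrant gets 6.
- Z → Incumbent plays Soft (best of 20, 13, 3); Entrant gets 13.
Maximizing over 12, 6, 13, Entrant chooses Z. Subgame-perfect outcome: (Soft, Z) with payoffs (20, 13).

13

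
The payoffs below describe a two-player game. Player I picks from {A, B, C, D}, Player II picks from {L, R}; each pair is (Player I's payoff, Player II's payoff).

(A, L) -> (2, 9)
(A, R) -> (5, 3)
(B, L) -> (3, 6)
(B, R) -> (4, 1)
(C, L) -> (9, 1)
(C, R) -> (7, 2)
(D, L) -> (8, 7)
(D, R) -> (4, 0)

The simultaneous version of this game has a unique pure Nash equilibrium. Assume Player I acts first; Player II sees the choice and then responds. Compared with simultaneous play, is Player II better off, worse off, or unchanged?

Player II best-responds to each possible Player I move:
- A → Player II plays L (best of 9, 3); Player I gets 2.
- B → Player II plays L (best of 6, 1); Player I gets 3.
- C → Player II plays R (best of 1, 2); Player I gets 7.
- D → Player II plays L (best of 7, 0); Player I gets 8.
Among 2, 3, 7, 8, the best is 8 at D. Subgame-perfect outcome: (D, L) with payoffs (8, 7).
For the simultaneous game, intersect best replies.
Player I's best replies: L→C; R→C.
Player II's best replies: A→L; B→L; C→R; D→L.
Only (C, R) has each player best-responding; Nash payoffs (7, 2).
Player II earns 7 sequentially versus 2 at the Nash outcome: better off.

better off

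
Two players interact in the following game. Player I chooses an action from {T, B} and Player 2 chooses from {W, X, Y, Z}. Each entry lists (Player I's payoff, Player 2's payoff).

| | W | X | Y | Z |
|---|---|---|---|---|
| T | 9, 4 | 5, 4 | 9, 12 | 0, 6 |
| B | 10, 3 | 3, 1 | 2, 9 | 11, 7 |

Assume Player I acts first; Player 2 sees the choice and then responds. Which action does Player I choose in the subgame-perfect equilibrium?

T

Backward induction with Player I moving first.
- T → Player 2 plays Y (best of 4, 4, 12, 6); Player I gets 9.
- B → Player 2 plays Y (best of 3, 1, 9, 7); Player I gets 2.
Among 9, 2, the best is 9 at T. Subgame-perfect outcome: (T, Y) with payoffs (9, 12).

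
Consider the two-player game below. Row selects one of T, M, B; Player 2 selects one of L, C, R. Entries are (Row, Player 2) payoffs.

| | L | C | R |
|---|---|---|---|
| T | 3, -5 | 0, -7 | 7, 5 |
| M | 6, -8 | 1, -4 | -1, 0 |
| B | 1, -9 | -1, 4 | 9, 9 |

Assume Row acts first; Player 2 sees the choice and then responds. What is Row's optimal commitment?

Work backward from Player 2's decision.
- T → Player 2 plays R (best of -5, -7, 5); Row gets 7.
- M → Player 2 plays R (best of -8, -4, 0); Row gets -1.
- B → Player 2 plays R (best of -9, 4, 9); Row gets 9.
Maximizing over 7, -1, 9, Row chooses B. Subgame-perfect outcome: (B, R) with payoffs (9, 9).

B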